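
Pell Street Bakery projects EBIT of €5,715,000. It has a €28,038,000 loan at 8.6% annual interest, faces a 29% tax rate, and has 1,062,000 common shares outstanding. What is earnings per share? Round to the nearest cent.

Pre-tax income = €5,715,000 − €2,411,268.00 = €3,303,732.00.
Net income = €3,303,732.00 × (1 − 0.29) = €2,345,649.72.
EPS = €2,345,649.72 ÷ 1,062,000 = €2.21.

€2.21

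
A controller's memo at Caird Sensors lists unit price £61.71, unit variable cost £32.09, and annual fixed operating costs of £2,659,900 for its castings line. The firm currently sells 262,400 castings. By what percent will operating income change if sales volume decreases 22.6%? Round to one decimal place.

-34.4%

At 262,400 units, contribution = 262,400 × £29.62 = £7,772,288.00.
EBIT = £7,772,288.00 − £2,659,900 = £5,112,388.00.
DOL = contribution ÷ EBIT = £7,772,288.00 ÷ £5,112,388.00 = 1.5203.
Operating income changes by 1.5203 × -22.6% = -34.4%.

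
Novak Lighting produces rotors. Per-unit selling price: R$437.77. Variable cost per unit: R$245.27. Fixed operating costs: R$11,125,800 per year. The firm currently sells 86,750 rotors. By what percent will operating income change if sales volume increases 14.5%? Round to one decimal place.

+43.4%

At 86,750 units, contribution = 86,750 × R$192.50 = R$16,699,375.00.
Operating income = contribution − fixed costs = R$16,699,375.00 − R$11,125,800 = R$5,573,575.00.
So DOL = total CM / EBIT = R$16,699,375.00 / R$5,573,575.00 = 2.9962.
Operating income changes by 2.9962 × +14.5% = +43.4%.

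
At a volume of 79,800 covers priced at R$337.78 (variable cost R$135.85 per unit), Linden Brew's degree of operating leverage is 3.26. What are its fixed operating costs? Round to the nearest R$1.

R$11,171,065

Total contribution margin = 79,800 × R$201.93 = R$16,114,014.00.
Since DOL = CM ÷ EBIT, EBIT = R$16,114,014.00 ÷ 3.26 = R$4,942,949.08.
Fixed costs = CM − EBIT = R$16,114,014.00 − R$4,942,949.08 = R$11,171,065.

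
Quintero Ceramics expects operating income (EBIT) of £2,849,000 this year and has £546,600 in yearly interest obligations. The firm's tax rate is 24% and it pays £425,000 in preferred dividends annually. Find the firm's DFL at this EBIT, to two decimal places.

1.63

Annual interest charges come to £546,600.00.
Pre-tax preferred-dividend burden = £425,000 ÷ (1 − 0.24) = £559,210.53.
DFL = EBIT ÷ [EBIT − I − D_p/(1−t)] = £2,849,000 ÷ [£2,849,000 − £546,600.00 − £559,210.53] = £2,849,000 ÷ £1,743,189.47 = 1.6344.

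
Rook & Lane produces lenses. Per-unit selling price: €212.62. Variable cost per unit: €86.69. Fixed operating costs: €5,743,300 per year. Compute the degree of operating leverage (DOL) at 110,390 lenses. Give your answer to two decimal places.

Contribution at this volume is 110,390 × €125.93 = €13,901,412.70.
Operating income = contribution − fixed costs = €13,901,412.70 − €5,743,300 = €8,158,112.70.
DOL = contribution ÷ EBIT = €13,901,412.70 ÷ €8,158,112.70 = 1.7040.

1.70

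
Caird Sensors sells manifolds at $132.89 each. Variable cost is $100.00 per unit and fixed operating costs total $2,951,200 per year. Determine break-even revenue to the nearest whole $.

$11,924,140

CM per unit = $132.89 − $100.00 = $32.89; CM ratio = $32.89 / $132.89 = 0.2475.
Break-even sales = FC ÷ CM ratio = $2,951,200 × $132.89 / $32.89 = $11,924,140.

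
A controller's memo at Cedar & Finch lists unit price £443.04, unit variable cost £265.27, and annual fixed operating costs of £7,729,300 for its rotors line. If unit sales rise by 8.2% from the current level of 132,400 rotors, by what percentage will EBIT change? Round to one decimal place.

+12.2%

Total contribution margin = 132,400 × £177.77 = £23,536,748.00.
Operating income = contribution − fixed costs = £23,536,748.00 − £7,729,300 = £15,807,448.00.
So DOL = total CM / EBIT = £23,536,748.00 / £15,807,448.00 = 1.4890.
So EBIT moves 1.4890 × (+8.2%) = +12.2%.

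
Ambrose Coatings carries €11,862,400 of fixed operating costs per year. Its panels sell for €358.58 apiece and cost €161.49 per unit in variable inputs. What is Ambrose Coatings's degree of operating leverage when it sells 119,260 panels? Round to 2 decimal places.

Contribution at this volume is 119,260 × €197.09 = €23,504,953.40.
EBIT = €23,504,953.40 − €11,862,400 = €11,642,553.40.
So DOL = total CM / EBIT = €23,504,953.40 / €11,642,553.40 = 2.0189.

2.02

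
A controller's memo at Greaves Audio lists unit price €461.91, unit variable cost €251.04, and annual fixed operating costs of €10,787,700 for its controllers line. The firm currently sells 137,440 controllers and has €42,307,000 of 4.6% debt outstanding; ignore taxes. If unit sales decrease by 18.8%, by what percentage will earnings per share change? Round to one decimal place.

-33.5%

At 137,440 units, contribution = 137,440 × €210.87 = €28,981,972.80.
EBIT = €28,981,972.80 − €10,787,700 = €18,194,272.80.
After interest of €1,946,122.00, pre-tax earnings = €16,248,150.80.
DCL = total CM / (EBIT − I) = €28,981,972.80 / €16,248,150.80 = 1.7837.
%ΔEPS = DCL × %ΔSales = 1.7837 × -18.8% = -33.5%.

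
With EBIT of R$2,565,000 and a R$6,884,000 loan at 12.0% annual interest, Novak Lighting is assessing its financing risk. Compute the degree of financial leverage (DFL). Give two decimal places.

1.48

Annual interest charges come to R$826,080.00.
DFL = EBIT ÷ (EBIT − I) = R$2,565,000 ÷ (R$2,565,000 − R$826,080.00) = R$2,565,000 ÷ R$1,738,920.00 = 1.4751.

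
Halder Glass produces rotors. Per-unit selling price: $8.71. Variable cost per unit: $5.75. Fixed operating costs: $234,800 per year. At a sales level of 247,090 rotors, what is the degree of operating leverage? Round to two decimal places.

1.47

Contribution at this volume is 247,090 × $2.96 = $731,386.40.
EBIT = $731,386.40 − $234,800 = $496,586.40.
So DOL = total CM / EBIT = $731,386.40 / $496,586.40 = 1.4728.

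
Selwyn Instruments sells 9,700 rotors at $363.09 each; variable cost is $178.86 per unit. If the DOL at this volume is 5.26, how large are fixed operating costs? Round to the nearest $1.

$1,447,291

Contribution at this volume is 9,700 × $184.23 = $1,787,031.00.
Since DOL = CM ÷ EBIT, EBIT = $1,787,031.00 ÷ 5.26 = $339,739.73.
And FC = contribution − EBIT = $1,787,031.00 − $339,739.73 = $1,447,291.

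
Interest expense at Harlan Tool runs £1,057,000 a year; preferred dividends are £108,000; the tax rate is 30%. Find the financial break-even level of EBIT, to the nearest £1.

Grossing the preferred dividend up to pre-tax terms: £108,000 / (1 − 0.30) = £154,285.71.
EPS = 0 when EBIT covers interest plus the pre-tax preferred burden: £1,057,000 + £154,285.71 = £1,211,285.71.

£1,211,286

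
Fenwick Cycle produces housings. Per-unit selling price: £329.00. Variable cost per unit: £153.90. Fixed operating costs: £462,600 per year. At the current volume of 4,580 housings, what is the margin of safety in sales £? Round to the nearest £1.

Contribution margin per unit = £329.00 − £153.90 = £175.10. Break-even units = £462,600 ÷ £175.10 = 2,641.92; break-even revenue = 2,641.92 × £329.00 = £869,191.32.
Current sales = 4,580 × £329.00 = £1,506,820.00.
Margin of safety = £1,506,820.00 − £869,191.32 = £637,629.

£637,629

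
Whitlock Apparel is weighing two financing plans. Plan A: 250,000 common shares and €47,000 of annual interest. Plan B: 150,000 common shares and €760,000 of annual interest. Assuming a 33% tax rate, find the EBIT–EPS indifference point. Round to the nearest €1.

Set EPS_A = EPS_B: (EBIT − €47,000)(1 − 0.33) ÷ 250,000 = (EBIT − €760,000)(1 − 0.33) ÷ 150,000.
The (1 − t) factor cancels: (EBIT − 47,000) × 150,000 = (EBIT − 760,000) × 250,000.
Solving, EBIT = (760,000·250,000 − 47,000·150,000) / (250,000 − 150,000) = 182,950,000,000 / 100,000 = 1,829,500.00.

€1,829,500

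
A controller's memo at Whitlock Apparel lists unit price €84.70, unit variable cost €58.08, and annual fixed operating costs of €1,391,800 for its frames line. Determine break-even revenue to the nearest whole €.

€4,428,455

CM per unit = €84.70 − €58.08 = €26.62; CM ratio = €26.62 / €84.70 = 0.3143.
Break-even sales = FC ÷ CM ratio = €1,391,800 × €84.70 / €26.62 = €4,428,455.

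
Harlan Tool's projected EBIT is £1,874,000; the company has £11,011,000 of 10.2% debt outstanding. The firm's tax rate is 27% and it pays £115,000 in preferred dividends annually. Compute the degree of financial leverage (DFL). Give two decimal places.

3.16

Annual interest charges come to £1,123,122.00.
Preferred dividends grossed up pre-tax: £115,000 / (1 − 0.27) = £157,534.25.
DFL = EBIT ÷ [EBIT − I − D_p/(1−t)] = £1,874,000 ÷ [£1,874,000 − £1,123,122.00 − £157,534.25] = £1,874,000 ÷ £593,343.75 = 3.1584.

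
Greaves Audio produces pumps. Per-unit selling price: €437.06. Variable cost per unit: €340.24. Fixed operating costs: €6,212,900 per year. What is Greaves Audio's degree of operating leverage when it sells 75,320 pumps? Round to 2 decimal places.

Total contribution margin = 75,320 × €96.82 = €7,292,482.40.
Operating income = contribution − fixed costs = €7,292,482.40 − €6,212,900 = €1,079,582.40.
Degree of operating leverage = €7,292,482.40 / €1,079,582.40 = 6.7549.

6.75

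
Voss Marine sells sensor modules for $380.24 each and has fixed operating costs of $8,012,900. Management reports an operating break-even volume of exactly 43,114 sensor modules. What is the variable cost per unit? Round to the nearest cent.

At break-even, FC = Q × (P − VC), so P − VC = $8,012,900 ÷ 43,114 = $185.8538.
Variable cost per unit = $380.24 − $185.8538 = $194.39.

$194.39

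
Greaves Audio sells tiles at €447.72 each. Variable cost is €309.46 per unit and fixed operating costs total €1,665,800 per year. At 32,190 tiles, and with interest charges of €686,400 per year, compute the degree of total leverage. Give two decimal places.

Total contribution margin = 32,190 × €138.26 = €4,450,589.40.
Subtracting fixed costs: EBIT = €4,450,589.40 − €1,665,800 = €2,784,789.40. Interest = €686,400.00.
DOL = €4,450,589.40 ÷ €2,784,789.40 = 1.5982; DFL = €2,784,789.40 ÷ €2,098,389.40 = 1.3271.
Combined leverage = 1.5982 × 1.3271 = 2.1210.

2.12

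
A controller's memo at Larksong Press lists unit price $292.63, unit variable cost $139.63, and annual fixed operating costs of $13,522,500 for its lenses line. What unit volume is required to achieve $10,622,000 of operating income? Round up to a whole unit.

Each unit contributes $292.63 − $139.63 = $153.00.
Units = (FC + target) / CM = ($13,522,500 + $10,622,000) / $153.00 = 157,807.19, so 157,808 lenses.

157,808 lenses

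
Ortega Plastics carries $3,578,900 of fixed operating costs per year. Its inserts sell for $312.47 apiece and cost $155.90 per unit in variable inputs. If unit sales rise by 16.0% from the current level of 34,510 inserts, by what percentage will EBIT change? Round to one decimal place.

At 34,510 units, contribution = 34,510 × $156.57 = $5,403,230.70.
Subtracting fixed costs: EBIT = $5,403,230.70 − $3,578,900 = $1,824,330.70.
So DOL = total CM / EBIT = $5,403,230.70 / $1,824,330.70 = 2.9618.
So EBIT moves 2.9618 × (+16.0%) = +47.4%.

+47.4%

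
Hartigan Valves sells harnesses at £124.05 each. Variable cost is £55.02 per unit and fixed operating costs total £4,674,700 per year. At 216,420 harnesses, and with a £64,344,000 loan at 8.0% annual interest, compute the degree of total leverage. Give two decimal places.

At 216,420 units, contribution = 216,420 × £69.03 = £14,939,472.60.
Subtracting fixed costs: EBIT = £14,939,472.60 − £4,674,700 = £10,264,772.60. Interest = £5,147,520.00, so EBIT − I = £5,117,252.60.
DCL = contribution ÷ (EBIT − I) = £14,939,472.60 ÷ £5,117,252.60 = 2.9194.

2.92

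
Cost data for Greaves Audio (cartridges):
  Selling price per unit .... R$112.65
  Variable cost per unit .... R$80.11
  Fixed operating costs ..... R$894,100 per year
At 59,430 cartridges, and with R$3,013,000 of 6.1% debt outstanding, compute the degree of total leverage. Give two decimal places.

Contribution at this volume is 59,430 × R$32.54 = R$1,933,852.20.
Subtracting fixed costs: EBIT = R$1,933,852.20 − R$894,100 = R$1,039,752.20. Interest = R$183,793.00.
DOL = R$1,933,852.20 ÷ R$1,039,752.20 = 1.8599; DFL = R$1,039,752.20 ÷ R$855,959.20 = 1.2147.
DCL = DOL × DFL = 1.8599 × 1.2147 = 2.2592.

2.26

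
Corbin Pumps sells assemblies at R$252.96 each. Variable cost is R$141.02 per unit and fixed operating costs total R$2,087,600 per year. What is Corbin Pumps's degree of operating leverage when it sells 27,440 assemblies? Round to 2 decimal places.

3.12

At 27,440 units, contribution = 27,440 × R$111.94 = R$3,071,633.60.
Operating income = contribution − fixed costs = R$3,071,633.60 − R$2,087,600 = R$984,033.60.
DOL = contribution ÷ EBIT = R$3,071,633.60 ÷ R$984,033.60 = 3.1215.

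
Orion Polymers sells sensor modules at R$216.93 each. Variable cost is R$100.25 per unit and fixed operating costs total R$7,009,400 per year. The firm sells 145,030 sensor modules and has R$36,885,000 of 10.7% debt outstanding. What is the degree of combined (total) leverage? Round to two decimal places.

Contribution at this volume is 145,030 × R$116.68 = R$16,922,100.40.
Operating income = contribution − fixed costs = R$16,922,100.40 − R$7,009,400 = R$9,912,700.40. Interest = R$3,946,695.00, so EBIT − I = R$5,966,005.40.
DCL = contribution ÷ (EBIT − I) = R$16,922,100.40 ÷ R$5,966,005.40 = 2.8364.

2.84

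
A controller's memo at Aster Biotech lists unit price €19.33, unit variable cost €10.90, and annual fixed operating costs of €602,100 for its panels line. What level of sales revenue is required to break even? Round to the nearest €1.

€1,380,616

CM per unit = €19.33 − €10.90 = €8.43; CM ratio = €8.43 / €19.33 = 0.4361.
Break-even sales = FC ÷ CM ratio = €602,100 × €19.33 / €8.43 = €1,380,616.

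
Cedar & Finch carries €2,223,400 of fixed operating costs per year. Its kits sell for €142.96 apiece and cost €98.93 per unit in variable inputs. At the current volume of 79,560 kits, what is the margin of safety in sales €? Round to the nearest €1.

€4,154,791

Contribution margin per unit = €142.96 − €98.93 = €44.03. Break-even units = €2,223,400 ÷ €44.03 = 50,497.39; break-even revenue = 50,497.39 × €142.96 = €7,219,106.61.
Actual sales revenue = 79,560 × €142.96 = €11,373,897.60.
Margin of safety = €11,373,897.60 − €7,219,106.61 = €4,154,791.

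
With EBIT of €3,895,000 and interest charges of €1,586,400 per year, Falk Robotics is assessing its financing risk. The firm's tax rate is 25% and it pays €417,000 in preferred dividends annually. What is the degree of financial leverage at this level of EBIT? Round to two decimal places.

2.22

Annual interest charges come to €1,586,400.00.
Preferred dividends grossed up pre-tax: €417,000 / (1 − 0.25) = €556,000.00.
DFL = EBIT ÷ [EBIT − I − D_p/(1−t)] = €3,895,000 ÷ [€3,895,000 − €1,586,400.00 − €556,000.00] = €3,895,000 ÷ €1,752,600.00 = 2.2224.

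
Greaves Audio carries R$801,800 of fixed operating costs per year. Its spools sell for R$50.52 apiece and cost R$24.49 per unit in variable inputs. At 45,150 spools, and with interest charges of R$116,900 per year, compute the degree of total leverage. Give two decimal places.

Total contribution margin = 45,150 × R$26.03 = R$1,175,254.50.
Operating income = contribution − fixed costs = R$1,175,254.50 − R$801,800 = R$373,454.50. Interest = R$116,900.00.
DOL = R$1,175,254.50 ÷ R$373,454.50 = 3.1470; DFL = R$373,454.50 ÷ R$256,554.50 = 1.4557.
Combined leverage = 3.1470 × 1.4557 = 4.5811.

4.58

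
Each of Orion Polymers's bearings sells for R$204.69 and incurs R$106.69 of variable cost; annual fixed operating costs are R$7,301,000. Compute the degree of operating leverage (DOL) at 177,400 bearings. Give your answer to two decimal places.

1.72

At 177,400 units, contribution = 177,400 × R$98.00 = R$17,385,200.00.
Operating income = contribution − fixed costs = R$17,385,200.00 − R$7,301,000 = R$10,084,200.00.
Degree of operating leverage = R$17,385,200.00 / R$10,084,200.00 = 1.7240.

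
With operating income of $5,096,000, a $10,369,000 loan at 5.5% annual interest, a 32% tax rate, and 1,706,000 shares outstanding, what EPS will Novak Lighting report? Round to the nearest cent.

Interest = $570,295.00, so EBT = $5,096,000 − $570,295.00 = $4,525,705.00.
After tax at 32%: net income = $4,525,705.00 × 0.68 = $3,077,479.40.
EPS = $3,077,479.40 ÷ 1,706,000 = $1.80.

$1.80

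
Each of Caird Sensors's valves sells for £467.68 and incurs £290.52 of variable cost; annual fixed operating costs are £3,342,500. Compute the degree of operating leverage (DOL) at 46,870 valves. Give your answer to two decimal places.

1.67

Total contribution margin = 46,870 × £177.16 = £8,303,489.20.
EBIT = £8,303,489.20 − £3,342,500 = £4,960,989.20.
So DOL = total CM / EBIT = £8,303,489.20 / £4,960,989.20 = 1.6738.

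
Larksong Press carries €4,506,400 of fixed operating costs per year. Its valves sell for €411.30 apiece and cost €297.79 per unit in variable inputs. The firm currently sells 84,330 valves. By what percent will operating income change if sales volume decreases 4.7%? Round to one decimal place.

-8.9%

At 84,330 units, contribution = 84,330 × €113.51 = €9,572,298.30.
Subtracting fixed costs: EBIT = €9,572,298.30 − €4,506,400 = €5,065,898.30.
So DOL = total CM / EBIT = €9,572,298.30 / €5,065,898.30 = 1.8896.
Operating income changes by 1.8896 × -4.7% = -8.9%.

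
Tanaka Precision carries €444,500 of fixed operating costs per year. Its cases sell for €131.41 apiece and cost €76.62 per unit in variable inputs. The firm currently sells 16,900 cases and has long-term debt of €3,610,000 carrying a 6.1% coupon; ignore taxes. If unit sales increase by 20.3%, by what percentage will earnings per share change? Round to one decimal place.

At 16,900 units, contribution = 16,900 × €54.79 = €925,951.00.
Operating income = contribution − fixed costs = €925,951.00 − €444,500 = €481,451.00.
Interest = €220,210.00, so EBIT − I = €261,241.00.
Degree of combined leverage = contribution ÷ (EBIT − I) = €925,951.00 ÷ €261,241.00 = 3.5444.
%ΔEPS = DCL × %ΔSales = 3.5444 × +20.3% = +72.0%.

+72.0%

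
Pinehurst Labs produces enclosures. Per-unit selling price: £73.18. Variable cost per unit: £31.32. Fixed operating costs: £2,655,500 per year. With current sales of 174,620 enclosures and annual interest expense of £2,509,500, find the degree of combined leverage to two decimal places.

3.41

At 174,620 units, contribution = 174,620 × £41.86 = £7,309,593.20.
EBIT = £7,309,593.20 − £2,655,500 = £4,654,093.20. Interest = £2,509,500.00, so EBIT − I = £2,144,593.20.
DCL = contribution ÷ (EBIT − I) = £7,309,593.20 ÷ £2,144,593.20 = 3.4084.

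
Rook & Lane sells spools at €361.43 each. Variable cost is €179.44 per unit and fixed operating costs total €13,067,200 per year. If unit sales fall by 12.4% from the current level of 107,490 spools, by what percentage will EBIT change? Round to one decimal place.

-37.3%

Total contribution margin = 107,490 × €181.99 = €19,562,105.10.
Operating income = contribution − fixed costs = €19,562,105.10 − €13,067,200 = €6,494,905.10.
DOL = contribution ÷ EBIT = €19,562,105.10 ÷ €6,494,905.10 = 3.0119.
%ΔEBIT = DOL × %ΔSales = 3.0119 × -12.4% = -37.3%.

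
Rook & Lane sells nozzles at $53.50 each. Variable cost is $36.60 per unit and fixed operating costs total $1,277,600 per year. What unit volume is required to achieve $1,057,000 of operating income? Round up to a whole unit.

138,143 nozzles

Unit CM = price − variable cost = $53.50 − $36.60 = $16.90.
Need Q such that Q × $16.90 − $1,277,600 = $1,057,000, i.e. Q = $2,334,600 / $16.90 = 138,142.01 → 138,143.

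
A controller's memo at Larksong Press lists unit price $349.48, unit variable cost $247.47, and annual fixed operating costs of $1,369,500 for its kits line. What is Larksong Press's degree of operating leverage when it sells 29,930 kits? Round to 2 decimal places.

Total contribution margin = 29,930 × $102.01 = $3,053,159.30.
Operating income = contribution − fixed costs = $3,053,159.30 − $1,369,500 = $1,683,659.30.
DOL = contribution ÷ EBIT = $3,053,159.30 ÷ $1,683,659.30 = 1.8134.

1.81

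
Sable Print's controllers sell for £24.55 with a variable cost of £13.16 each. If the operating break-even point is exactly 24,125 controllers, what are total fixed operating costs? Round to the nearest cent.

£274,783.75

Unit CM = price − variable cost = £24.55 − £13.16 = £11.39.
Fixed costs = break-even units × CM = 24,125 × £11.39 = £274,783.75.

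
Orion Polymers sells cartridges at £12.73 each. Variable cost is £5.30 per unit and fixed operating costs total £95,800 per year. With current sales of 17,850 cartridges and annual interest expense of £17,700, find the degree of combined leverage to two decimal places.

6.93

At 17,850 units, contribution = 17,850 × £7.43 = £132,625.50.
Operating income = contribution − fixed costs = £132,625.50 − £95,800 = £36,825.50. Interest = £17,700.00, so EBIT − I = £19,125.50.
DCL = contribution ÷ (EBIT − I) = £132,625.50 ÷ £19,125.50 = 6.9345.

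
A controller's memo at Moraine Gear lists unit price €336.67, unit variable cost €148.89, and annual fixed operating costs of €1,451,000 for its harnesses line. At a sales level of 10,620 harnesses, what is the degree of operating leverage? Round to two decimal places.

3.67

Total contribution margin = 10,620 × €187.78 = €1,994,223.60.
EBIT = €1,994,223.60 − €1,451,000 = €543,223.60.
So DOL = total CM / EBIT = €1,994,223.60 / €543,223.60 = 3.6711.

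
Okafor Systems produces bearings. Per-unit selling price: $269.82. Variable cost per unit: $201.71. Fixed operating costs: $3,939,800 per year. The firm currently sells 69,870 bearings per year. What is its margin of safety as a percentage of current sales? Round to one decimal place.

Unit CM = price − variable cost = $269.82 − $201.71 = $68.11. Break-even units = $3,939,800 ÷ $68.11 = 57,844.66; break-even revenue = 57,844.66 × $269.82 = $15,607,646.98.
Actual sales revenue = 69,870 × $269.82 = $18,852,323.40.
Margin of safety = ($18,852,323.40 − $15,607,646.98) ÷ $18,852,323.40 = 17.2%.

17.2%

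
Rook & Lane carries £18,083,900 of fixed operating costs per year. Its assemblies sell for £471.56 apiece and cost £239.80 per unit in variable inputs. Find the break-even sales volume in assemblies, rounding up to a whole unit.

78,029 assemblies

Unit CM = price − variable cost = £471.56 − £239.80 = £231.76.
Units to break even: £18,083,900 ÷ £231.76 = 78,028.56, rounded up to 78,029.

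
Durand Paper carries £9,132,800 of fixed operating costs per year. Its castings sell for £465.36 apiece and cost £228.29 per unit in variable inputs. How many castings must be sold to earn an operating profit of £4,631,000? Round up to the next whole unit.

58,058 castings

Unit CM = price − variable cost = £465.36 − £228.29 = £237.07.
Need Q such that Q × £237.07 − £9,132,800 = £4,631,000, i.e. Q = £13,763,800 / £237.07 = 58,057.96 → 58,058.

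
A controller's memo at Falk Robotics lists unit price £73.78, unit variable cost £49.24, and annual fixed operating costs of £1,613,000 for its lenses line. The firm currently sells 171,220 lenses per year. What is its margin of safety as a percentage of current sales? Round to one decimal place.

61.6%

Unit CM = price − variable cost = £73.78 − £49.24 = £24.54. Break-even units = £1,613,000 ÷ £24.54 = 65,729.42; break-even revenue = 65,729.42 × £73.78 = £4,849,516.71.
Current sales = 171,220 × £73.78 = £12,632,611.60.
Margin of safety = (£12,632,611.60 − £4,849,516.71) ÷ £12,632,611.60 = 61.6%.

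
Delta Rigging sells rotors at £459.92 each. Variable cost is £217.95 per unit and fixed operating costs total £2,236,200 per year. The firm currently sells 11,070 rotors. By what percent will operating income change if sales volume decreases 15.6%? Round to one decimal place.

-94.5%

Total contribution margin = 11,070 × £241.97 = £2,678,607.90.
Operating income = contribution − fixed costs = £2,678,607.90 − £2,236,200 = £442,407.90.
Degree of operating leverage = £2,678,607.90 / £442,407.90 = 6.0546.
%ΔEBIT = DOL × %ΔSales = 6.0546 × -15.6% = -94.5%.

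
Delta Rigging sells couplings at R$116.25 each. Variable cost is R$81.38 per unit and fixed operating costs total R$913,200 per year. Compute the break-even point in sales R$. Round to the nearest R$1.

R$3,044,436

CM per unit = R$116.25 − R$81.38 = R$34.87; CM ratio = R$34.87 / R$116.25 = 0.3000.
Break-even revenue = fixed costs × price ÷ CM = R$913,200 × R$116.25 ÷ R$34.87 = R$3,044,436.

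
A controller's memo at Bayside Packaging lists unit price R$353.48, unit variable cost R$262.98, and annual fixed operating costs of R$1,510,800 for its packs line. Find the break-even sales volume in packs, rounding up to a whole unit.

16,694 packs

Each unit contributes R$353.48 − R$262.98 = R$90.50.
Units to break even: R$1,510,800 ÷ R$90.50 = 16,693.92, rounded up to 16,694.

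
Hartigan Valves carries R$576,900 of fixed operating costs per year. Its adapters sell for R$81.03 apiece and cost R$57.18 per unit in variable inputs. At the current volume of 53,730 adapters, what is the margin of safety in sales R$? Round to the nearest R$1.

Each unit contributes R$81.03 − R$57.18 = R$23.85. Break-even units = R$576,900 ÷ R$23.85 = 24,188.68; break-even revenue = 24,188.68 × R$81.03 = R$1,960,008.68.
Current sales = 53,730 × R$81.03 = R$4,353,741.90.
Margin of safety = R$4,353,741.90 − R$1,960,008.68 = R$2,393,733.

R$2,393,733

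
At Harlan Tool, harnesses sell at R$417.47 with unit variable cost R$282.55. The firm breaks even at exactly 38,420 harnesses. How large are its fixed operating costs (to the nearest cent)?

R$5,183,626.40

Each unit contributes R$417.47 − R$282.55 = R$134.92.
Fixed costs = break-even units × CM = 38,420 × R$134.92 = R$5,183,626.40.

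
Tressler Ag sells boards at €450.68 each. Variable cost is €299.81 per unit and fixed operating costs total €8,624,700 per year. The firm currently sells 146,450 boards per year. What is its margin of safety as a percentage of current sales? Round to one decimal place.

61.0%

Unit CM = price − variable cost = €450.68 − €299.81 = €150.87. Break-even units = €8,624,700 ÷ €150.87 = 57,166.43; break-even revenue = 57,166.43 × €450.68 = €25,763,768.78.
Current sales = 146,450 × €450.68 = €66,002,086.00.
Margin of safety = (€66,002,086.00 − €25,763,768.78) ÷ €66,002,086.00 = 61.0%.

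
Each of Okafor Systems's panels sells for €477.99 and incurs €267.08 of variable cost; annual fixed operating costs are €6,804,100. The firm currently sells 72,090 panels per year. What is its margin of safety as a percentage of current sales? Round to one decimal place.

Unit CM = price − variable cost = €477.99 − €267.08 = €210.91. Break-even units = €6,804,100 ÷ €210.91 = 32,260.68; break-even revenue = 32,260.68 × €477.99 = €15,420,282.39.
Actual sales revenue = 72,090 × €477.99 = €34,458,299.10.
Margin of safety = (€34,458,299.10 − €15,420,282.39) ÷ €34,458,299.10 = 55.2%.

55.2%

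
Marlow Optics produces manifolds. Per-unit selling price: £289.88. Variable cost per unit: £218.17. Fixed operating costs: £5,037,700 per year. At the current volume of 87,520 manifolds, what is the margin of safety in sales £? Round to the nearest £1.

Unit CM = price − variable cost = £289.88 − £218.17 = £71.71. Break-even units = £5,037,700 ÷ £71.71 = 70,251.01; break-even revenue = 70,251.01 × £289.88 = £20,364,363.07.
Current sales = 87,520 × £289.88 = £25,370,297.60.
Margin of safety = £25,370,297.60 − £20,364,363.07 = £5,005,935.

£5,005,935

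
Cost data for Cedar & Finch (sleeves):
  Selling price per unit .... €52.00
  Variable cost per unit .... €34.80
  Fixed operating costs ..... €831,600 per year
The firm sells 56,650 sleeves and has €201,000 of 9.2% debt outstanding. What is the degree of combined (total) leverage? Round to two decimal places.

7.84

Contribution at this volume is 56,650 × €17.20 = €974,380.00.
Operating income = contribution − fixed costs = €974,380.00 − €831,600 = €142,780.00. Interest = €18,492.00, so EBIT − I = €124,288.00.
DCL = contribution ÷ (EBIT − I) = €974,380.00 ÷ €124,288.00 = 7.8397.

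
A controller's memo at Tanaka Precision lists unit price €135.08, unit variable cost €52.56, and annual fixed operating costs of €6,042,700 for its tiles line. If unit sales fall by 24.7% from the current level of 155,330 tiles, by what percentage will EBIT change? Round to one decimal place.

-46.7%

At 155,330 units, contribution = 155,330 × €82.52 = €12,817,831.60.
Subtracting fixed costs: EBIT = €12,817,831.60 − €6,042,700 = €6,775,131.60.
DOL = contribution ÷ EBIT = €12,817,831.60 ÷ €6,775,131.60 = 1.8919.
%ΔEBIT = DOL × %ΔSales = 1.8919 × -24.7% = -46.7%.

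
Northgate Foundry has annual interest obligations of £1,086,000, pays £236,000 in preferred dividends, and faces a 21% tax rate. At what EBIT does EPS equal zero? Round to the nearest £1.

Preferred dividends are paid after tax, so their pre-tax equivalent is £236,000 ÷ (1 − 0.21) = £298,734.18.
Financial break-even EBIT = interest + D_p ÷ (1 − t) = £1,086,000 + £298,734.18 = £1,384,734.18.

£1,384,734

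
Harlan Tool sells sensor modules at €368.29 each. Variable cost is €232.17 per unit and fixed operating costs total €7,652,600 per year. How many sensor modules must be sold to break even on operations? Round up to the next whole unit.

Each unit contributes €368.29 − €232.17 = €136.12.
Break-even Q = €7,652,600 / €136.12 = 56,219.51 → 56,220 sensor modules.

56,220 sensor modules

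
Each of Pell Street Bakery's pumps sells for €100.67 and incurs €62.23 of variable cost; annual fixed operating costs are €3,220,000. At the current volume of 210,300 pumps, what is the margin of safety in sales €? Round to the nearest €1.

€12,738,086

Each unit contributes €100.67 − €62.23 = €38.44. Break-even units = €3,220,000 ÷ €38.44 = 83,766.91; break-even revenue = 83,766.91 × €100.67 = €8,432,814.78.
Current sales = 210,300 × €100.67 = €21,170,901.00.
Margin of safety = €21,170,901.00 − €8,432,814.78 = €12,738,086.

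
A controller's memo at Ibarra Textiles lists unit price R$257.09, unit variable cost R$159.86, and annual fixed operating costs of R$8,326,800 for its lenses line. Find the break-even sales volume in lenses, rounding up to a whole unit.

Unit CM = price − variable cost = R$257.09 − R$159.86 = R$97.23.
Break-even volume = fixed costs ÷ CM per unit = R$8,326,800 ÷ R$97.23 = 85,640.23, so 85,641 lenses.

85,641 lenses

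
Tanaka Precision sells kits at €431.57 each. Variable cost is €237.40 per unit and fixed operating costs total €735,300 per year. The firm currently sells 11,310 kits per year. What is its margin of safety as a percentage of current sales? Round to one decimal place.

66.5%

Each unit contributes €431.57 − €237.40 = €194.17. Break-even units = €735,300 ÷ €194.17 = 3,786.89; break-even revenue = 3,786.89 × €431.57 = €1,634,307.16.
Current sales = 11,310 × €431.57 = €4,881,056.70.
Margin of safety = (€4,881,056.70 − €1,634,307.16) ÷ €4,881,056.70 = 66.5%.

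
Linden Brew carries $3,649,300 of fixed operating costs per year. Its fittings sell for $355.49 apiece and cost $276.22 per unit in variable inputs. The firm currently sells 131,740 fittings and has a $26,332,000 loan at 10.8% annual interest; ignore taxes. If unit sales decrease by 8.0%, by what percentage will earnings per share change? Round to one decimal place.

-21.2%

At 131,740 units, contribution = 131,740 × $79.27 = $10,443,029.80.
Subtracting fixed costs: EBIT = $10,443,029.80 − $3,649,300 = $6,793,729.80.
After interest of $2,843,856.00, pre-tax earnings = $3,949,873.80.
DCL = total CM / (EBIT − I) = $10,443,029.80 / $3,949,873.80 = 2.6439.
EPS therefore changes by 2.6439 × (-8.0%) = -21.2%.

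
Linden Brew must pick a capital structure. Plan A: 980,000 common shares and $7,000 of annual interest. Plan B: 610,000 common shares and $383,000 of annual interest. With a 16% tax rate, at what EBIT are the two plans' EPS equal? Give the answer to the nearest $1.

$1,002,892

Set EPS_A = EPS_B: (EBIT − $7,000)(1 − 0.16) ÷ 980,000 = (EBIT − $383,000)(1 − 0.16) ÷ 610,000.
The (1 − t) factor cancels: (EBIT − 7,000) × 610,000 = (EBIT − 383,000) × 980,000.
Solving, EBIT = (383,000·980,000 − 7,000·610,000) / (980,000 − 610,000) = 371,070,000,000 / 370,000 = 1,002,891.89.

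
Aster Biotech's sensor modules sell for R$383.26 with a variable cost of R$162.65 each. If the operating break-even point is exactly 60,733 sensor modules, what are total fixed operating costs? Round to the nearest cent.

R$13,398,307.13

Each unit contributes R$383.26 − R$162.65 = R$220.61.
Since BE = FC / CM, FC = 60,733 × R$220.61 = R$13,398,307.13.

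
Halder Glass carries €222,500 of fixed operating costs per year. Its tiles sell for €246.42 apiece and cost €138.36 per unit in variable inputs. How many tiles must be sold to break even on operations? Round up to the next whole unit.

Each unit contributes €246.42 − €138.36 = €108.06.
Units to break even: €222,500 ÷ €108.06 = 2,059.04, rounded up to 2,060.

2,060 tiles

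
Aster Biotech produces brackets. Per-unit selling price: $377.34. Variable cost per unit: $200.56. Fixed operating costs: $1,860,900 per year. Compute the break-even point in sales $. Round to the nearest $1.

CM per unit = $377.34 − $200.56 = $176.78; CM ratio = $176.78 / $377.34 = 0.4685.
Break-even revenue = fixed costs × price ÷ CM = $1,860,900 × $377.34 ÷ $176.78 = $3,972,124.

$3,972,124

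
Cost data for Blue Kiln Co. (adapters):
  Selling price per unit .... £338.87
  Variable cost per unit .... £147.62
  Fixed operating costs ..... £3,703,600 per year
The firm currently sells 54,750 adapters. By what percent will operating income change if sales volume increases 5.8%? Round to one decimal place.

At 54,750 units, contribution = 54,750 × £191.25 = £10,470,937.50.
EBIT = £10,470,937.50 − £3,703,600 = £6,767,337.50.
Degree of operating leverage = £10,470,937.50 / £6,767,337.50 = 1.5473.
%ΔEBIT = DOL × %ΔSales = 1.5473 × +5.8% = +9.0%.

+9.0%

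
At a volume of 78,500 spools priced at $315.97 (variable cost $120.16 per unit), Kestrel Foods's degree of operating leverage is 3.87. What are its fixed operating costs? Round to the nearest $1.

Total contribution margin = 78,500 × $195.81 = $15,371,085.00.
Since DOL = CM ÷ EBIT, EBIT = $15,371,085.00 ÷ 3.87 = $3,971,856.59.
Fixed costs = CM − EBIT = $15,371,085.00 − $3,971,856.59 = $11,399,228.

$11,399,228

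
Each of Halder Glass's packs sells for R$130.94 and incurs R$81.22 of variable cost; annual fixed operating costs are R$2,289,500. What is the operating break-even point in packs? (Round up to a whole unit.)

Each unit contributes R$130.94 − R$81.22 = R$49.72.
Break-even volume = fixed costs ÷ CM per unit = R$2,289,500 ÷ R$49.72 = 46,047.87, so 46,048 packs.

46,048 packs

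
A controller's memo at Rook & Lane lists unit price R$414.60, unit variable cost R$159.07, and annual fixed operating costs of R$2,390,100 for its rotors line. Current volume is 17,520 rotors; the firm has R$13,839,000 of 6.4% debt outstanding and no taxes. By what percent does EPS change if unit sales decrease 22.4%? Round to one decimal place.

At 17,520 units, contribution = 17,520 × R$255.53 = R$4,476,885.60.
EBIT = R$4,476,885.60 − R$2,390,100 = R$2,086,785.60.
After interest of R$885,696.00, pre-tax earnings = R$1,201,089.60.
DCL = total CM / (EBIT − I) = R$4,476,885.60 / R$1,201,089.60 = 3.7274.
EPS therefore changes by 3.7274 × (-22.4%) = -83.5%.

-83.5%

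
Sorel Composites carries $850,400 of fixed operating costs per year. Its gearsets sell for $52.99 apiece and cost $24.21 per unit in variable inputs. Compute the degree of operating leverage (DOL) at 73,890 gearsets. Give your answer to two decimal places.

At 73,890 units, contribution = 73,890 × $28.78 = $2,126,554.20.
Subtracting fixed costs: EBIT = $2,126,554.20 − $850,400 = $1,276,154.20.
DOL = contribution ÷ EBIT = $2,126,554.20 ÷ $1,276,154.20 = 1.6664.

1.67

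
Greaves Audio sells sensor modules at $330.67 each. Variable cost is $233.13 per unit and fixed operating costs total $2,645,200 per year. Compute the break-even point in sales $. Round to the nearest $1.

$8,967,483

CM per unit = $330.67 − $233.13 = $97.54; CM ratio = $97.54 / $330.67 = 0.2950.
Break-even revenue = fixed costs × price ÷ CM = $2,645,200 × $330.67 ÷ $97.54 = $8,967,483.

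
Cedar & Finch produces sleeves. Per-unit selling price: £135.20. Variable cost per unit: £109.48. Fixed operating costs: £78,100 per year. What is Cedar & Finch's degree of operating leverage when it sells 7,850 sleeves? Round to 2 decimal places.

Contribution at this volume is 7,850 × £25.72 = £201,902.00.
EBIT = £201,902.00 − £78,100 = £123,802.00.
So DOL = total CM / EBIT = £201,902.00 / £123,802.00 = 1.6308.

1.63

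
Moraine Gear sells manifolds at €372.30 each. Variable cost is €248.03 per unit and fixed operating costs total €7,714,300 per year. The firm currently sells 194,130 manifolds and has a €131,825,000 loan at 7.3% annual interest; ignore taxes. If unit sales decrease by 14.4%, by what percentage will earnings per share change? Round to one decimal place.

-51.2%

Total contribution margin = 194,130 × €124.27 = €24,124,535.10.
Subtracting fixed costs: EBIT = €24,124,535.10 − €7,714,300 = €16,410,235.10.
Interest = €9,623,225.00, so EBIT − I = €6,787,010.10.
DCL = total CM / (EBIT − I) = €24,124,535.10 / €6,787,010.10 = 3.5545.
%ΔEPS = DCL × %ΔSales = 3.5545 × -14.4% = -51.2%.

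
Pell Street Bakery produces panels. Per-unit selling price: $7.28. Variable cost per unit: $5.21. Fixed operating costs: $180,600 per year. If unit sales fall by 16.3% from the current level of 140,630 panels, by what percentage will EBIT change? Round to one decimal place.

-42.9%

At 140,630 units, contribution = 140,630 × $2.07 = $291,104.10.
Operating income = contribution − fixed costs = $291,104.10 − $180,600 = $110,504.10.
Degree of operating leverage = $291,104.10 / $110,504.10 = 2.6343.
Operating income changes by 2.6343 × -16.3% = -42.9%.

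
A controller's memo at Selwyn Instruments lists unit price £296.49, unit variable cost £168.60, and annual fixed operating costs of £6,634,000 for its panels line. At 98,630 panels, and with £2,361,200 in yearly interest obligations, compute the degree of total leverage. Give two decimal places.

Total contribution margin = 98,630 × £127.89 = £12,613,790.70.
Subtracting fixed costs: EBIT = £12,613,790.70 − £6,634,000 = £5,979,790.70. Interest = £2,361,200.00.
DOL = £12,613,790.70 ÷ £5,979,790.70 = 2.1094; DFL = £5,979,790.70 ÷ £3,618,590.70 = 1.6525.
DCL = DOL × DFL = 2.1094 × 1.6525 = 3.4858.

3.49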